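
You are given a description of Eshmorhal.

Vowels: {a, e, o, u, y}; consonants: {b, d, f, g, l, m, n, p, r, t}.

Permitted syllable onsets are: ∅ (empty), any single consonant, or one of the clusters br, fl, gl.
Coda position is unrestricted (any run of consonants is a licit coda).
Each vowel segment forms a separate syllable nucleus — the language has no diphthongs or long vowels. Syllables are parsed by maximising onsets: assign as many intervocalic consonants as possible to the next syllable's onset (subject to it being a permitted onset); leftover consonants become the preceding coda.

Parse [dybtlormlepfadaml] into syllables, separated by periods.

Nuclei (vowels): y, o, e, a, a → 5 syllables.
Between /y/ (V1) and /o/ (V2): /btl/; trying suffixes from longest down, /l/ is the first permitted one, so coda /bt/ | onset /l/.
Between /o/ (V2) and /e/ (V3): /rml/ — longest licit onset from the right is /l/, leaving /rm/ as coda.
Between /e/ (V3) and /a/ (V4): /pf/; trying suffixes from longest down, /f/ is the first permitted one, so coda /p/ | onset /f/.
Between /a/ (V4) and /a/ (V5): /d/ is a single consonant, so it becomes the next onset.

dybt.lorm.lep.fa.daml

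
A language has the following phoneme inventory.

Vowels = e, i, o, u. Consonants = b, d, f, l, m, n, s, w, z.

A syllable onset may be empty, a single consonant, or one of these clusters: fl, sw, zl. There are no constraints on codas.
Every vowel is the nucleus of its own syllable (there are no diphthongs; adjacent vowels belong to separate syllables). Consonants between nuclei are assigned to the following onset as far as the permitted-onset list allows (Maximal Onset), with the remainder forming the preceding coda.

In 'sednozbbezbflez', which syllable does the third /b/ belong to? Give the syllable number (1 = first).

3

Nuclei (vowels): e, o, e, e → 4 syllables.
Between /e/ (V1) and /o/ (V2): /dn/ — longest licit onset from the right is /n/, leaving /d/ as coda.
Between /o/ (V2) and /e/ (V3): /zbb/ — longest licit onset from the right is /b/, leaving /zb/ as coda.
Between /e/ (V3) and /e/ (V4): /zbfl/ splits as /zb/ + /fl/ (/fl/ is the longest suffix that is a licit onset).
Result: sed.nozb.bezb.flez.
The third /b/ is in the coda of syllable 3 (/bezb/).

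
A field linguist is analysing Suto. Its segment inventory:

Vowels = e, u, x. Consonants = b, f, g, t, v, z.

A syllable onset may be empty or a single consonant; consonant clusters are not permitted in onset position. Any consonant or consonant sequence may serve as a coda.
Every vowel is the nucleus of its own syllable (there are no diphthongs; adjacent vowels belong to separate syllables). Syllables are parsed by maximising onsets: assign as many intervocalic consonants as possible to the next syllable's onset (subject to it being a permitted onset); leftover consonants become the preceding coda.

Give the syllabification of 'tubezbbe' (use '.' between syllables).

Vowels present: u, e, e; each is a nucleus, giving 3 syllables.
V1 /u/ – V2 /e/: /b/ is a single consonant, so it becomes the next onset.
V2 /e/ – V3 /e/: /zbb/ splits as /zb/ + /b/ (/b/ is the longest suffix that is a licit onset).

tu.bezb.be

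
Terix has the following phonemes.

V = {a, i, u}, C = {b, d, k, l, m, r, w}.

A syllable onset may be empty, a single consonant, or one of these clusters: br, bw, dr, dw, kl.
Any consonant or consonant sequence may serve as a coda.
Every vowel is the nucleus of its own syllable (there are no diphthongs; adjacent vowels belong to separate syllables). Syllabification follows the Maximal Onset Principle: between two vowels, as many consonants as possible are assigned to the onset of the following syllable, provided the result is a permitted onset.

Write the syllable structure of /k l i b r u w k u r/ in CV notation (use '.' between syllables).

CCV.CCVC.CVC

Nuclei (vowels): i, u, u → 3 syllables.
σ1/σ2 boundary: cluster /br/ — /br/ is itself a permitted onset, so the whole cluster goes right; preceding coda = ∅.
σ2/σ3 boundary: /wk/; trying suffixes from longest down, /k/ is the first permitted one, so coda /w/ | onset /k/.
So the parse is kli.bruw.kur.
Mapping each syllable to C/V: /kli/ → CCV, /bruw/ → CCVC, /kur/ → CVC.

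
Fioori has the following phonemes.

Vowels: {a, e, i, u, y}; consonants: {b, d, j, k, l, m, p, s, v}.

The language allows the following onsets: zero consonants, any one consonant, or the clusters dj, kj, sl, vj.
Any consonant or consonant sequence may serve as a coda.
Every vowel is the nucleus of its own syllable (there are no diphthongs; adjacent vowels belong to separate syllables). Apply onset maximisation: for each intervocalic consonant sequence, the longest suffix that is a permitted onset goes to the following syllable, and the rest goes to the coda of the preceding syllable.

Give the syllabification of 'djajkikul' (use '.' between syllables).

djaj.ki.kul

The vowels are a, i, u — 3 nuclei, so 3 syllables.
σ1/σ2 boundary: /jk/; trying suffixes from longest down, /k/ is the first permitted one, so coda /j/ | onset /k/.
σ2/σ3 boundary: just /k/ — single C goes to the following onset.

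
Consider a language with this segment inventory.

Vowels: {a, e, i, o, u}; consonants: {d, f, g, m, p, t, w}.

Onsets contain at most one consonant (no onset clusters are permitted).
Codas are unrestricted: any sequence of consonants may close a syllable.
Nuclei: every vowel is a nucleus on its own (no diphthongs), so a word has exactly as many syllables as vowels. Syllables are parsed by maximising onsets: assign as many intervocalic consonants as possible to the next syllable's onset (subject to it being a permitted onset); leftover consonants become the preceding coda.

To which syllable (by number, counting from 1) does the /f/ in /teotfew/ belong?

The vowels are e, o, e — 3 nuclei, so 3 syllables.
/e…o/ gap (V1→V2): nothing intervenes; syllable break is V.V.
/o…e/ gap (V2→V3): /tf/ splits as /t/ + /f/ (/f/ is the longest suffix that is a licit onset).
Result: te.ot.few.
The /f/ is in the onset of syllable 3 (/few/).

3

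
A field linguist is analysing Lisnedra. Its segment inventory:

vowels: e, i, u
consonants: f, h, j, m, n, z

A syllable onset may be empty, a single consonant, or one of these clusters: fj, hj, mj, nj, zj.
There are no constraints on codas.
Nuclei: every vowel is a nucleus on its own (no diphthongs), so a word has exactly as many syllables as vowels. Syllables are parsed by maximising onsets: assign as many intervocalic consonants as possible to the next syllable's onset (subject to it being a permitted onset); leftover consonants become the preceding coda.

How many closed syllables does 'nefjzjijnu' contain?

The vowels are e, i, u — 3 nuclei, so 3 syllables.
V1 /e/ – V2 /i/: /fjzj/ — longest licit onset from the right is /zj/, leaving /fj/ as coda.
V2 /i/ – V3 /u/: /jn/ splits as /j/ + /n/ (/n/ is the longest suffix that is a licit onset).
Syllabification: nefj.zjij.nu.
Classifying each syllable: /nefj/ (closed), /zjij/ (closed), /nu/ (open).
Closed syllables: 2.

2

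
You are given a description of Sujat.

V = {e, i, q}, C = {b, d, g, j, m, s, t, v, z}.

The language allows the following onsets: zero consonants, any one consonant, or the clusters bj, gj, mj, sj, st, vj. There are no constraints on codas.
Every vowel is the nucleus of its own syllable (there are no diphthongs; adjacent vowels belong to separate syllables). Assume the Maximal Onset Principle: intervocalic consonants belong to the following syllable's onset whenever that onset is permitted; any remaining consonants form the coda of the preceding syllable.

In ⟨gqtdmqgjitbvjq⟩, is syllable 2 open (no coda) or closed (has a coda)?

open

The vowels are q, q, i, q — 4 nuclei, so 4 syllables.
V1 /q/ – V2 /q/: /tdm/ — longest licit onset from the right is /m/, leaving /td/ as coda.
V2 /q/ – V3 /i/: /gj/ — entire cluster is a permitted onset → onset /gj/, coda ∅.
V3 /i/ – V4 /q/: /tbvj/ splits as /tb/ + /vj/ (/vj/ is the longest suffix that is a licit onset).
Syllabification: gqtd.mq.gjitb.vjq.
Syllable 2 is /mq/; it ends in its nucleus with no coda, so it is open.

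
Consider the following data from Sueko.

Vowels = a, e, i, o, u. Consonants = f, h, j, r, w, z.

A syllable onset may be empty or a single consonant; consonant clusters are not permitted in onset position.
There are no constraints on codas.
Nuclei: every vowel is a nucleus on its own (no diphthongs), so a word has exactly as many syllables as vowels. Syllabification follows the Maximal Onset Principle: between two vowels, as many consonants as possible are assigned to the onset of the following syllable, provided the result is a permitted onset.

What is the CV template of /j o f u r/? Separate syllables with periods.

CV.CVC

Vowels present: o, u; each is a nucleus, giving 2 syllables.
/o…u/ gap (V1→V2): /f/ is a single consonant, so it becomes the next onset.
Syllabification: jo.fur.
Mapping each syllable to C/V: /jo/ → CV, /fur/ → CVC.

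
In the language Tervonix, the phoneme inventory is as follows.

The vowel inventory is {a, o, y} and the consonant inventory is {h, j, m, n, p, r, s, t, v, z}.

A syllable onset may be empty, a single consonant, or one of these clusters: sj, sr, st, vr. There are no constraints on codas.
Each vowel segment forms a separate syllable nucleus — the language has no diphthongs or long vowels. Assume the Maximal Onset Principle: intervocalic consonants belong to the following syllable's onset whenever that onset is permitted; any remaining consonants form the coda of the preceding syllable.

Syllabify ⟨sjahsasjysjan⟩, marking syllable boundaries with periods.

The vowels are a, a, y, a — 4 nuclei, so 4 syllables.
σ1/σ2 boundary: cluster /hs/ — the longest permitted-onset suffix is /s/; onset = /s/, preceding coda = /h/.
σ2/σ3 boundary: /sj/ — entire cluster is a permitted onset → onset /sj/, coda ∅.
σ3/σ4 boundary: cluster /sj/ — /sj/ is itself a permitted onset, so the whole cluster goes right; preceding coda = ∅.

sjah.sa.sjy.sjan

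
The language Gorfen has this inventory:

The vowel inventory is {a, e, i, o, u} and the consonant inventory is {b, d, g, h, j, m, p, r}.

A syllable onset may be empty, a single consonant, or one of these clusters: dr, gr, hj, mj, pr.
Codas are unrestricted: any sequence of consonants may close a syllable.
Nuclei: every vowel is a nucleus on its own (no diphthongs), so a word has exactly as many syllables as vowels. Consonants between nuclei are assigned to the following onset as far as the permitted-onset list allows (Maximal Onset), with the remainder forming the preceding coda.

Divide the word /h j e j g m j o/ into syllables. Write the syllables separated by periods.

hjejg.mjo

Nuclei (vowels): e, o → 2 syllables.
σ1/σ2 boundary: /jgmj/; trying suffixes from longest down, /mj/ is the first permitted one, so coda /jg/ | onset /mj/.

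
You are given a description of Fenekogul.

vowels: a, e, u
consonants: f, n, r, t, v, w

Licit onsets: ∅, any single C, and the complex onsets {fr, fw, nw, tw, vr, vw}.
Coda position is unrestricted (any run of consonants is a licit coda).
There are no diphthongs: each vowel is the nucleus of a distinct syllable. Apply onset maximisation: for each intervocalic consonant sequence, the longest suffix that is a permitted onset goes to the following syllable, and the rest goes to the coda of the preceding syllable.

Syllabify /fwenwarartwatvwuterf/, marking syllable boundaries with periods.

The vowels are e, a, a, a, u, e — 6 nuclei, so 6 syllables.
Between /e/ (V1) and /a/ (V2): /nw/ is a licit onset in full, so it all attaches to the next syllable.
Between /a/ (V2) and /a/ (V3): /r/ is a single consonant, so it becomes the next onset.
Between /a/ (V3) and /a/ (V4): /rtw/ splits as /r/ + /tw/ (/tw/ is the longest suffix that is a licit onset).
Between /a/ (V4) and /u/ (V5): cluster /tvw/ — the longest permitted-onset suffix is /vw/; onset = /vw/, preceding coda = /t/.
Between /u/ (V5) and /e/ (V6): just /t/ — single C goes to the following onset.

fwe.nwa.rar.twat.vwu.terf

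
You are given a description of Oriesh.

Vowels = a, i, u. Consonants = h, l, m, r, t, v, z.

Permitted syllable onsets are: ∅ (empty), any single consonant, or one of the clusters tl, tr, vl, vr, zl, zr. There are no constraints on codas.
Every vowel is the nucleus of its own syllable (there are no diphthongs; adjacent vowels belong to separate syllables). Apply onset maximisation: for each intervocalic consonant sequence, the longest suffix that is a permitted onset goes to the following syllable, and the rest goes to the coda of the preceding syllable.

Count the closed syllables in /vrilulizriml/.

The vowels are i, u, i, i — 4 nuclei, so 4 syllables.
V1 /i/ – V2 /u/: just /l/ — single C goes to the following onset.
V2 /u/ – V3 /i/: just /l/ — single C goes to the following onset.
V3 /i/ – V4 /i/: /zr/ is a licit onset in full, so it all attaches to the next syllable.
So the parse is vri.lu.li.zriml.
Classifying each syllable: /vri/ (open), /lu/ (open), /li/ (open), /zriml/ (closed).
Closed syllables: 1.

1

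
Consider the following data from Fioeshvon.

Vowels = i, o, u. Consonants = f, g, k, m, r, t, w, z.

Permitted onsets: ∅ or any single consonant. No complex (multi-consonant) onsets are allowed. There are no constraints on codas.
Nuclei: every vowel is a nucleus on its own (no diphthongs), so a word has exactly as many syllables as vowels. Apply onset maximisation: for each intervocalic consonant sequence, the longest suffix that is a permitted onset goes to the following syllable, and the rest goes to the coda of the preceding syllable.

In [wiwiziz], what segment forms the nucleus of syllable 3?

The vowels are i, i, i — 3 nuclei, so 3 syllables.
The third nucleus (vowel 3 from the left) is /i/.

i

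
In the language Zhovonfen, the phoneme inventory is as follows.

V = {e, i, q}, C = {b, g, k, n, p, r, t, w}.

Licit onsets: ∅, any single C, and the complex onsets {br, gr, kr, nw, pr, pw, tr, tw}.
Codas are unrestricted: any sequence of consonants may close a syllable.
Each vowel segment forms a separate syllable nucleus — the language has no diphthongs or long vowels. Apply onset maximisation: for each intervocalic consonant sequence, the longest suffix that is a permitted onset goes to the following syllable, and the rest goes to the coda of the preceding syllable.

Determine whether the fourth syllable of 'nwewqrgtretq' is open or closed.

open

The vowels are e, q, e, q — 4 nuclei, so 4 syllables.
/e…q/ gap (V1→V2): just /w/ — single C goes to the following onset.
/q…e/ gap (V2→V3): /rgtr/ splits as /rg/ + /tr/ (/tr/ is the longest suffix that is a licit onset).
/e…q/ gap (V3→V4): /t/ → onset of the next syllable (single consonants are always licit onsets).
So the parse is nwe.wqrg.tre.tq.
Syllable 4 is /tq/; it ends in its nucleus with no coda, so it is open.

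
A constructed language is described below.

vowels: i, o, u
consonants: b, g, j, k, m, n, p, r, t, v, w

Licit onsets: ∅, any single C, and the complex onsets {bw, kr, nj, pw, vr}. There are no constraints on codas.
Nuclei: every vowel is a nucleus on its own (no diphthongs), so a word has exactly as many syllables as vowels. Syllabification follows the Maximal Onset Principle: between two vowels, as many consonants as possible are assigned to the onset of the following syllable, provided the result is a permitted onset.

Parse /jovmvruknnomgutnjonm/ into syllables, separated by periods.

jovm.vrukn.nom.gut.njonm

Nuclei (vowels): o, u, o, u, o → 5 syllables.
σ1/σ2 boundary: /vmvr/ splits as /vm/ + /vr/ (/vr/ is the longest suffix that is a licit onset).
σ2/σ3 boundary: cluster /knn/ — the longest permitted-onset suffix is /n/; onset = /n/, preceding coda = /kn/.
σ3/σ4 boundary: /mg/; trying suffixes from longest down, /g/ is the first permitted one, so coda /m/ | onset /g/.
σ4/σ5 boundary: cluster /tnj/ — the longest permitted-onset suffix is /nj/; onset = /nj/, preceding coda = /t/.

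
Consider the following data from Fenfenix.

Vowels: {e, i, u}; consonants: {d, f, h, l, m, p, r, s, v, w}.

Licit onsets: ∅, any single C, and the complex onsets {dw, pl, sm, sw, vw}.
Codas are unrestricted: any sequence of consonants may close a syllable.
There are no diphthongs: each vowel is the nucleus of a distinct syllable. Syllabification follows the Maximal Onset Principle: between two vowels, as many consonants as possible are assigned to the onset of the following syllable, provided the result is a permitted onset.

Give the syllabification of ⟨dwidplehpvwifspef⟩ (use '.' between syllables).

dwid.plehp.vwifs.pef

The vowels are i, e, i, e — 4 nuclei, so 4 syllables.
σ1/σ2 boundary: cluster /dpl/ — the longest permitted-onset suffix is /pl/; onset = /pl/, preceding coda = /d/.
σ2/σ3 boundary: /hpvw/ — longest licit onset from the right is /vw/, leaving /hp/ as coda.
σ3/σ4 boundary: /fsp/; trying suffixes from longest down, /p/ is the first permitted one, so coda /fs/ | onset /p/.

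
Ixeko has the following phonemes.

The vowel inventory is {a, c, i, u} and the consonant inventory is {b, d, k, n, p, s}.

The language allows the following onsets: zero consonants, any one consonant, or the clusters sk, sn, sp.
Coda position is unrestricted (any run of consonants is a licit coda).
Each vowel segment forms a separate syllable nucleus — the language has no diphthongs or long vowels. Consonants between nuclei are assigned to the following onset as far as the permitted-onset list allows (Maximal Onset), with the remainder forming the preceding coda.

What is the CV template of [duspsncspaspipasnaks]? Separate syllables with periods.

Nuclei (vowels): u, c, a, i, a, a → 6 syllables.
/u…c/ gap (V1→V2): cluster /spsn/ — the longest permitted-onset suffix is /sn/; onset = /sn/, preceding coda = /sp/.
/c…a/ gap (V2→V3): /sp/ is a licit onset in full, so it all attaches to the next syllable.
/a…i/ gap (V3→V4): cluster /sp/ — /sp/ is itself a permitted onset, so the whole cluster goes right; preceding coda = ∅.
/i…a/ gap (V4→V5): /p/ is a single consonant, so it becomes the next onset.
/a…a/ gap (V5→V6): /sn/ is a licit onset in full, so it all attaches to the next syllable.
So the parse is dusp.snc.spa.spi.pa.snaks.
Mapping each syllable to C/V: /dusp/ → CVCC, /snc/ → CCV, /spa/ → CCV, /spi/ → CCV, /pa/ → CV, /snaks/ → CCVCC.

CVCC.CCV.CCV.CCV.CV.CCVCC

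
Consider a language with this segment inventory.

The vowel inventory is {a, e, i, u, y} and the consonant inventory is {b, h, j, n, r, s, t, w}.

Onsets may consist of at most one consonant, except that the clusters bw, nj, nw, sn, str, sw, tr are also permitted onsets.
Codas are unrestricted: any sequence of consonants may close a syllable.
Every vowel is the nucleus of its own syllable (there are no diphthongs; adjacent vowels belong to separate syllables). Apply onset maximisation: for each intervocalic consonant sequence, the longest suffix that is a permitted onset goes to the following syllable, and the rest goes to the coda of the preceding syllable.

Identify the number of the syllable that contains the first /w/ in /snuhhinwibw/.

Nuclei (vowels): u, i, i → 3 syllables.
/u…i/ gap (V1→V2): /hh/ — longest licit onset from the right is /h/, leaving /h/ as coda.
/i…i/ gap (V2→V3): cluster /nw/ — /nw/ is itself a permitted onset, so the whole cluster goes right; preceding coda = ∅.
Result: snuh.hi.nwibw.
The first /w/ is in the onset of syllable 3 (/nwibw/).

3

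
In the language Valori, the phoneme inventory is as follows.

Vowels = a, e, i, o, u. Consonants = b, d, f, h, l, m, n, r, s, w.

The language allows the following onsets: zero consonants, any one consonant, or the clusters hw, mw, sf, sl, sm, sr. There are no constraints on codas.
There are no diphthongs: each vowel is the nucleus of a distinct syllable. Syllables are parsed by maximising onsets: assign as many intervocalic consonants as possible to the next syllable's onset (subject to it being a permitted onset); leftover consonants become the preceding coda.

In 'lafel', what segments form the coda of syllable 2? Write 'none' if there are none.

l

Vowels present: a, e; each is a nucleus, giving 2 syllables.
V1 /a/ – V2 /e/: /f/ → onset of the next syllable (single consonants are always licit onsets).
So the parse is la.fel.
Syllable 2 is /fel/: onset /f/, nucleus /e/, coda /l/.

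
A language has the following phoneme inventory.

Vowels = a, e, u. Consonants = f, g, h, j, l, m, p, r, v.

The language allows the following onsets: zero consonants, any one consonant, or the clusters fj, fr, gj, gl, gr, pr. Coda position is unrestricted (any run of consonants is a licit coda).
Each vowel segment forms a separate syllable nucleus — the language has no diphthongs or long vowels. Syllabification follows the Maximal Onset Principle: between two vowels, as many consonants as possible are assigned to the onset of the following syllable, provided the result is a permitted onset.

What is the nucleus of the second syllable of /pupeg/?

e

Vowels present: u, e; each is a nucleus, giving 2 syllables.
The second nucleus (vowel 2 from the left) is /e/.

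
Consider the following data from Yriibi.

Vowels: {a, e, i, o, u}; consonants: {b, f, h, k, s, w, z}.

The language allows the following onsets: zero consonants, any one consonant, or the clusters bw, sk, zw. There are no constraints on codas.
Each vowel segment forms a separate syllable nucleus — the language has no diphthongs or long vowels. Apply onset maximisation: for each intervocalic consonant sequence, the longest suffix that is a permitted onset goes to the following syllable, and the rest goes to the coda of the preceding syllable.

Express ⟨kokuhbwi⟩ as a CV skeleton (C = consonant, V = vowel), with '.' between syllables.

Vowels present: o, u, i; each is a nucleus, giving 3 syllables.
σ1/σ2 boundary: /k/ → onset of the next syllable (single consonants are always licit onsets).
σ2/σ3 boundary: /hbw/ splits as /h/ + /bw/ (/bw/ is the longest suffix that is a licit onset).
So the parse is ko.kuh.bwi.
Mapping each syllable to C/V: /ko/ → CV, /kuh/ → CVC, /bwi/ → CCV.

CV.CVC.CCV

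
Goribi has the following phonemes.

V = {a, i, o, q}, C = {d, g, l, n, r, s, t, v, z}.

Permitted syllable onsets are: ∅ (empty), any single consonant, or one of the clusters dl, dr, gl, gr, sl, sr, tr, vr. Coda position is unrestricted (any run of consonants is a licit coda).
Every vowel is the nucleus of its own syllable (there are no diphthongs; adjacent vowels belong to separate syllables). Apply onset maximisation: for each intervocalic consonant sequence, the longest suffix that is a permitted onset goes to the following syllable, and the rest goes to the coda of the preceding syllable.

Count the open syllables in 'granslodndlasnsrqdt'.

0

Nuclei (vowels): a, o, a, q → 4 syllables.
Between /a/ (V1) and /o/ (V2): /nsl/ — longest licit onset from the right is /sl/, leaving /n/ as coda.
Between /o/ (V2) and /a/ (V3): cluster /dndl/ — the longest permitted-onset suffix is /dl/; onset = /dl/, preceding coda = /dn/.
Between /a/ (V3) and /q/ (V4): /snsr/ — longest licit onset from the right is /sr/, leaving /sn/ as coda.
So the parse is gran.slodn.dlasn.srqdt.
Classifying each syllable: /gran/ (closed), /slodn/ (closed), /dlasn/ (closed), /srqdt/ (closed).
Open syllables: 0.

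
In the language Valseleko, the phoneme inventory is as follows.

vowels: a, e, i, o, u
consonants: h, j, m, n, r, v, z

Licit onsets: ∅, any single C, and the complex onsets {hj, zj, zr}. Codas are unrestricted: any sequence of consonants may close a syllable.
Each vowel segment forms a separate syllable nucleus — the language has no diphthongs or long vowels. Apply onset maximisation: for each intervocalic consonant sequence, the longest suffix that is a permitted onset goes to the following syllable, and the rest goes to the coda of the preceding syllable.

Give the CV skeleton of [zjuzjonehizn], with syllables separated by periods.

Vowels present: u, o, e, i; each is a nucleus, giving 4 syllables.
V1 /u/ – V2 /o/: cluster /zj/ — /zj/ is itself a permitted onset, so the whole cluster goes right; preceding coda = ∅.
V2 /o/ – V3 /e/: /n/ is a single consonant, so it becomes the next onset.
V3 /e/ – V4 /i/: /h/ → onset of the next syllable (single consonants are always licit onsets).
So the parse is zju.zjo.ne.hizn.
Mapping each syllable to C/V: /zju/ → CCV, /zjo/ → CCV, /ne/ → CV, /hizn/ → CVCC.

CCV.CCV.CV.CVCC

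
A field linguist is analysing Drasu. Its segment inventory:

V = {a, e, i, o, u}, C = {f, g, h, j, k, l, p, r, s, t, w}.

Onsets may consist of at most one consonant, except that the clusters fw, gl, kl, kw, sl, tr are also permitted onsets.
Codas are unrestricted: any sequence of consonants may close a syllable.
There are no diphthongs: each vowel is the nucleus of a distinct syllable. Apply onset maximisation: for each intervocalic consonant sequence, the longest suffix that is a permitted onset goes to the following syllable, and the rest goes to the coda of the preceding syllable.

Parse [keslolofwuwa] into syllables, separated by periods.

ke.slo.lo.fwu.wa

The vowels are e, o, o, u, a — 5 nuclei, so 5 syllables.
σ1/σ2 boundary: /sl/ is a licit onset in full, so it all attaches to the next syllable.
σ2/σ3 boundary: /l/ is a single consonant, so it becomes the next onset.
σ3/σ4 boundary: /fw/ is a licit onset in full, so it all attaches to the next syllable.
σ4/σ5 boundary: /w/ is a single consonant, so it becomes the next onset.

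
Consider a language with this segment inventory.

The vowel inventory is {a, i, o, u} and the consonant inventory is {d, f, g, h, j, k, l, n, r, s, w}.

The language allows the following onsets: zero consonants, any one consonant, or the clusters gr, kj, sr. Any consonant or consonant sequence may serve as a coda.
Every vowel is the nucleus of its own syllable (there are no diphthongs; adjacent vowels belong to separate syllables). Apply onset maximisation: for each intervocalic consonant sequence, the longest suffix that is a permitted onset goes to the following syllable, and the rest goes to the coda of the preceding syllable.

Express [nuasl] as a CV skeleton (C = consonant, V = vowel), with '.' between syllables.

CV.VCC

The vowels are u, a — 2 nuclei, so 2 syllables.
V1 /u/ – V2 /a/: nothing intervenes; syllable break is V.V.
Result: nu.asl.
Mapping each syllable to C/V: /nu/ → CV, /asl/ → VCC.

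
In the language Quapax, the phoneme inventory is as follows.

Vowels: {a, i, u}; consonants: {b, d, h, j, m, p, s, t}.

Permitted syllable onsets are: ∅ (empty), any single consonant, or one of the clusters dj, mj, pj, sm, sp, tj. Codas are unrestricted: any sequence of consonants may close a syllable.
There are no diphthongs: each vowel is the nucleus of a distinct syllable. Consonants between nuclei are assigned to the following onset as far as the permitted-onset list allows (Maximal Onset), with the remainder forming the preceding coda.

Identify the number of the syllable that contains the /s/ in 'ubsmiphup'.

2

Nuclei (vowels): u, i, u → 3 syllables.
/u…i/ gap (V1→V2): /bsm/ splits as /b/ + /sm/ (/sm/ is the longest suffix that is a licit onset).
/i…u/ gap (V2→V3): /ph/; trying suffixes from longest down, /h/ is the first permitted one, so coda /p/ | onset /h/.
Putting it together: ub.smip.hup.
The /s/ is in the onset of syllable 2 (/smip/).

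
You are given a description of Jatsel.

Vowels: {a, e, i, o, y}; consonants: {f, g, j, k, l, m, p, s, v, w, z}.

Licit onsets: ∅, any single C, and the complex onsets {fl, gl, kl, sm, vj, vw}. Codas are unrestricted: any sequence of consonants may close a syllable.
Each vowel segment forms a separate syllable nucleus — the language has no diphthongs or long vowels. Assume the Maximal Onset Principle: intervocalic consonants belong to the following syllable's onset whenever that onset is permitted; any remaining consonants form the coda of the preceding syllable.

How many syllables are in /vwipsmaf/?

Vowels present: i, a; each is a nucleus, giving 2 syllables.

2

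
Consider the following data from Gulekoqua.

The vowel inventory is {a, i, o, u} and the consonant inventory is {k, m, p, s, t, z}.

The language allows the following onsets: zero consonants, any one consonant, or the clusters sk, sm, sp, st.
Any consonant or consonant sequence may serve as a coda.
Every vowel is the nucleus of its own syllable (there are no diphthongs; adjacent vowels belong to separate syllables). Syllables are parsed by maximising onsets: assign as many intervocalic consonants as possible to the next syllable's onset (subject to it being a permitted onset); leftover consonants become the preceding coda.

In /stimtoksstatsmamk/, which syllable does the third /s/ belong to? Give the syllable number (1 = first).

3

Nuclei (vowels): i, o, a, a → 4 syllables.
σ1/σ2 boundary: /mt/ — longest licit onset from the right is /t/, leaving /m/ as coda.
σ2/σ3 boundary: /ksst/ — longest licit onset from the right is /st/, leaving /ks/ as coda.
σ3/σ4 boundary: cluster /tsm/ — the longest permitted-onset suffix is /sm/; onset = /sm/, preceding coda = /t/.
So the parse is stim.toks.stat.smamk.
The third /s/ is in the onset of syllable 3 (/stat/).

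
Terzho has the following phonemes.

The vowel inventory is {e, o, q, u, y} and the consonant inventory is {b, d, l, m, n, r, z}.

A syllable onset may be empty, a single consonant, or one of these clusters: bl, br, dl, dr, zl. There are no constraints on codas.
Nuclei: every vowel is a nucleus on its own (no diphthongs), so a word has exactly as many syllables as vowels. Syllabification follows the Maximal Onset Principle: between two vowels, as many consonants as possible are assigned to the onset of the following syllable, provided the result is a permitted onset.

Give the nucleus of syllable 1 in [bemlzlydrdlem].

e

Nuclei (vowels): e, y, e → 3 syllables.
The first nucleus (vowel 1 from the left) is /e/.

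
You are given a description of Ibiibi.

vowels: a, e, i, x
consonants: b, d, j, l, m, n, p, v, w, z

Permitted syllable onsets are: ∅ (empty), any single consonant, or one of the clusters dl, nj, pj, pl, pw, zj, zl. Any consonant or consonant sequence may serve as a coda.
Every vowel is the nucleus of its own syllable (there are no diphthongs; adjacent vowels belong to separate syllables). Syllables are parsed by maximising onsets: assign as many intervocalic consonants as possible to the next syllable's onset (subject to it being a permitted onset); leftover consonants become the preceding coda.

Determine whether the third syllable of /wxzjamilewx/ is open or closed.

open

The vowels are x, a, i, e, x — 5 nuclei, so 5 syllables.
Between /x/ (V1) and /a/ (V2): /zj/ is a licit onset in full, so it all attaches to the next syllable.
Between /a/ (V2) and /i/ (V3): just /m/ — single C goes to the following onset.
Between /i/ (V3) and /e/ (V4): /l/ is a single consonant, so it becomes the next onset.
Between /e/ (V4) and /x/ (V5): /w/ → onset of the next syllable (single consonants are always licit onsets).
So the parse is wx.zja.mi.le.wx.
Syllable 3 is /mi/; it ends in its nucleus with no coda, so it is open.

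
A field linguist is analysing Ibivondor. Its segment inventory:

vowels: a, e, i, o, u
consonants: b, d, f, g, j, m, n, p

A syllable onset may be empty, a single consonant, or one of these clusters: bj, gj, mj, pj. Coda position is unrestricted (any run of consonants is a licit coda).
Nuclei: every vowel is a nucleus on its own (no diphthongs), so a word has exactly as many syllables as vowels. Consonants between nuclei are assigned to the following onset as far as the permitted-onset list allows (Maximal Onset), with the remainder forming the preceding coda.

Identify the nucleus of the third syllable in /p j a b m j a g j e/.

e

Nuclei (vowels): a, a, e → 3 syllables.
The third nucleus (vowel 3 from the left) is /e/.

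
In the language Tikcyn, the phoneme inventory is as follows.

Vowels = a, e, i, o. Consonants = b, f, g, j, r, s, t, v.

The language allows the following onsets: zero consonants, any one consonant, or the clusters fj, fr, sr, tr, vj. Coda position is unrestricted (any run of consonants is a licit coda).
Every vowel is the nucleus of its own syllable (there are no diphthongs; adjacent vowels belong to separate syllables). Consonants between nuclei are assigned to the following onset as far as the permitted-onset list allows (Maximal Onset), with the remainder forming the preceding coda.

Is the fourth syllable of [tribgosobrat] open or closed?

closed

Vowels present: i, o, o, a; each is a nucleus, giving 4 syllables.
σ1/σ2 boundary: cluster /bg/ — the longest permitted-onset suffix is /g/; onset = /g/, preceding coda = /b/.
σ2/σ3 boundary: /s/ is a single consonant, so it becomes the next onset.
σ3/σ4 boundary: /br/ — longest licit onset from the right is /r/, leaving /b/ as coda.
Putting it together: trib.go.sob.rat.
Syllable 4 is /rat/ with coda /t/, so it is closed.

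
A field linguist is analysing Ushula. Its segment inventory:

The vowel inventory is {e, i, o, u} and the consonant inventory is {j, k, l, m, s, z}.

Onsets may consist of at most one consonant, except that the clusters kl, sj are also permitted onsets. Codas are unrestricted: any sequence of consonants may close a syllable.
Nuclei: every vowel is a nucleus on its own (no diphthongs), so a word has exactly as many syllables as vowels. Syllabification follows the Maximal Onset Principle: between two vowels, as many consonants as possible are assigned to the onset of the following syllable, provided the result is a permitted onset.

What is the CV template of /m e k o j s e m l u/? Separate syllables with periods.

The vowels are e, o, e, u — 4 nuclei, so 4 syllables.
Between /e/ (V1) and /o/ (V2): just /k/ — single C goes to the following onset.
Between /o/ (V2) and /e/ (V3): /js/; trying suffixes from longest down, /s/ is the first permitted one, so coda /j/ | onset /s/.
Between /e/ (V3) and /u/ (V4): /ml/ — longest licit onset from the right is /l/, leaving /m/ as coda.
Putting it together: me.koj.sem.lu.
Mapping each syllable to C/V: /me/ → CV, /koj/ → CVC, /sem/ → CVC, /lu/ → CV.

CV.CVC.CVC.CV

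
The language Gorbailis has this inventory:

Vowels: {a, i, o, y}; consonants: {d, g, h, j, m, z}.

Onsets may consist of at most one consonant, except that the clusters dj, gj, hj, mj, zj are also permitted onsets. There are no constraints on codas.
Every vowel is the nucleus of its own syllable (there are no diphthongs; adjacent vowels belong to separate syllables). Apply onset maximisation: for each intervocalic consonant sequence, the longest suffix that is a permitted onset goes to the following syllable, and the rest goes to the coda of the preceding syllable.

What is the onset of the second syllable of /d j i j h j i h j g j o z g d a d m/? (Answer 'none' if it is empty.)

Vowels present: i, i, o, a; each is a nucleus, giving 4 syllables.
V1 /i/ – V2 /i/: /jhj/ — longest licit onset from the right is /hj/, leaving /j/ as coda.
V2 /i/ – V3 /o/: /hjgj/; trying suffixes from longest down, /gj/ is the first permitted one, so coda /hj/ | onset /gj/.
V3 /o/ – V4 /a/: /zgd/ — longest licit onset from the right is /d/, leaving /zg/ as coda.
So the parse is djij.hjihj.gjozg.dadm.
Syllable 2 is /hjihj/: onset /hj/, nucleus /i/, coda /hj/.

hj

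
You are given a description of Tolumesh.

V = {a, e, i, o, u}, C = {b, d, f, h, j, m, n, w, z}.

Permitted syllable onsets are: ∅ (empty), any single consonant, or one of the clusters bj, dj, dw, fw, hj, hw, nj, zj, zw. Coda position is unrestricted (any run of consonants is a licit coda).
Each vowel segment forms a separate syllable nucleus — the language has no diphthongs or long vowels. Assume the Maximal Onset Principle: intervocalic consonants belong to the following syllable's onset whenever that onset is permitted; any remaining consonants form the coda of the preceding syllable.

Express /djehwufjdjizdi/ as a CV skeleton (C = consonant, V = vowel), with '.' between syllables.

Nuclei (vowels): e, u, i, i → 4 syllables.
V1 /e/ – V2 /u/: cluster /hw/ — /hw/ is itself a permitted onset, so the whole cluster goes right; preceding coda = ∅.
V2 /u/ – V3 /i/: /fjdj/; trying suffixes from longest down, /dj/ is the first permitted one, so coda /fj/ | onset /dj/.
V3 /i/ – V4 /i/: cluster /zd/ — the longest permitted-onset suffix is /d/; onset = /d/, preceding coda = /z/.
So the parse is dje.hwufj.djiz.di.
Mapping each syllable to C/V: /dje/ → CCV, /hwufj/ → CCVCC, /djiz/ → CCVC, /di/ → CV.

CCV.CCVCC.CCVC.CV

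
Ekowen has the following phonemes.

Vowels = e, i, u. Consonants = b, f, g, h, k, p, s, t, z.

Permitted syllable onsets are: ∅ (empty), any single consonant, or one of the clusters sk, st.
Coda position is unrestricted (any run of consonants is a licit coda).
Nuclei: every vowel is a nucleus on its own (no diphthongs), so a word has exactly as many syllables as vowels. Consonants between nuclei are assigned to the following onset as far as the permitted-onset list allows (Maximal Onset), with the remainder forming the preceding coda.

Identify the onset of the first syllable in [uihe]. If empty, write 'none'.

none

Nuclei (vowels): u, i, e → 3 syllables.
σ1/σ2 boundary: hiatus — the boundary sits between the two vowels.
σ2/σ3 boundary: /h/ is a single consonant, so it becomes the next onset.
Putting it together: u.i.he.
Syllable 1 is /u/: onset ∅, nucleus /u/, coda ∅.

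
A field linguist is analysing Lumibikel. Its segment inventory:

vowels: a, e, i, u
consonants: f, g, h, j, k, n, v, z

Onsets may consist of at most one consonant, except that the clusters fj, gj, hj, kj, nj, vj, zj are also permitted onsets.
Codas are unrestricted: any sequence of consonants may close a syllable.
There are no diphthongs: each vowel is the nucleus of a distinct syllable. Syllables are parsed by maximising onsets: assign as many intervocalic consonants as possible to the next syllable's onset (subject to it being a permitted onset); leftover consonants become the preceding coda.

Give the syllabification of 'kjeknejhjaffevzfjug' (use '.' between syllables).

kjek.nej.hjaf.fevz.fjug

Nuclei (vowels): e, e, a, e, u → 5 syllables.
σ1/σ2 boundary: /kn/ — longest licit onset from the right is /n/, leaving /k/ as coda.
σ2/σ3 boundary: cluster /jhj/ — the longest permitted-onset suffix is /hj/; onset = /hj/, preceding coda = /j/.
σ3/σ4 boundary: /ff/; trying suffixes from longest down, /f/ is the first permitted one, so coda /f/ | onset /f/.
σ4/σ5 boundary: /vzfj/; trying suffixes from longest down, /fj/ is the first permitted one, so coda /vz/ | onset /fj/.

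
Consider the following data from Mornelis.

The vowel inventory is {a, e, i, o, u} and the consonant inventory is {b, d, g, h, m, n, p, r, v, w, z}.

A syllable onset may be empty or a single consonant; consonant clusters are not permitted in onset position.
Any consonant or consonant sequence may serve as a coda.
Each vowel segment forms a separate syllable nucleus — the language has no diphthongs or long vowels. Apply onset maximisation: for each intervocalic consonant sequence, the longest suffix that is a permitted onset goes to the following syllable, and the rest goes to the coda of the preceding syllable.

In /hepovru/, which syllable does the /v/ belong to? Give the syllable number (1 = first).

2

Nuclei (vowels): e, o, u → 3 syllables.
Between /e/ (V1) and /o/ (V2): /p/ is a single consonant, so it becomes the next onset.
Between /o/ (V2) and /u/ (V3): /vr/; trying suffixes from longest down, /r/ is the first permitted one, so coda /v/ | onset /r/.
Syllabification: he.pov.ru.
The /v/ is in the coda of syllable 2 (/pov/).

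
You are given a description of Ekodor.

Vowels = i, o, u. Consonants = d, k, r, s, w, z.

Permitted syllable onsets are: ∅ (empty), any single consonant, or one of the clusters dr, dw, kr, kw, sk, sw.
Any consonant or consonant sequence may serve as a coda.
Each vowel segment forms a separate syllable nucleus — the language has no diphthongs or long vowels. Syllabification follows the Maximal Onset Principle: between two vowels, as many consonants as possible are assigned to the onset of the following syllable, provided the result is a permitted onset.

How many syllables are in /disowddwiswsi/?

4

Nuclei (vowels): i, o, i, i → 4 syllables.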